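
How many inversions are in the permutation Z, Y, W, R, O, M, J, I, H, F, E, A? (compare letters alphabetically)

Inversions: 66

Count, for each position, how many later elements it exceeds:
Z → Y, W, R, O, M, J, I, H, F, E, A → 11
Y → W, R, O, M, J, I, H, F, E, A → 10
W → R, O, M, J, I, H, F, E, A → 9
R → O, M, J, I, H, F, E, A → 8
O → M, J, I, H, F, E, A → 7
M → J, I, H, F, E, A → 6
J → I, H, F, E, A → 5
I → H, F, E, A → 4
H → F, E, A → 3
F → E, A → 2
E → A → 1
A → none → 0
Sum: 11 + 10 + 9 + 8 + 7 + 6 + 5 + 4 + 3 + 2 + 1 + 0 = 66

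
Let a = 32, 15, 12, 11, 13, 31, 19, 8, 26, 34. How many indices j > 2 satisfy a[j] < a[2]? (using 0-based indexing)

2 such elements

The element at index 2 is 12.
Elements after it: 11, 13, 31, 19, 8, 26, 34
Those smaller than 12: 11, 8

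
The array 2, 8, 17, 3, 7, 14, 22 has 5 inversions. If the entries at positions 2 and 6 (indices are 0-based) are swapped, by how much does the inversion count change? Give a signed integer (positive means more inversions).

+1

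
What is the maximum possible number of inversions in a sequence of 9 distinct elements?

A reversed (strictly descending) arrangement makes every pair an inversion, giving C(9, 2) inversions.
C(9, 2) = 9·8/2 = 36

36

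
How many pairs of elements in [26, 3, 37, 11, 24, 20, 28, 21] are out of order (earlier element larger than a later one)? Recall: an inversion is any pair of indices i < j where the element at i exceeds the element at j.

13

Sweep left to right; for each value list the smaller values that follow it:
26 → 3, 11, 24, 20, 21 → 5
3 → none → 0
37 → 11, 24, 20, 28, 21 → 5
11 → none → 0
24 → 20, 21 → 2
20 → none → 0
28 → 21 → 1
21 → none → 0
Sum: 5 + 0 + 5 + 0 + 2 + 0 + 1 + 0 = 13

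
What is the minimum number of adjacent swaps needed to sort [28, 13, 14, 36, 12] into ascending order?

Minimum adjacent swaps = number of inversions (each swap of adjacent out-of-order elements removes one inversion and no swap can remove more).
Count inversions — for each element, later elements that are smaller:
28: 13, 14, 12 → 3
13: 12 → 1
14: 12 → 1
36: 12 → 1
12: none → 0
Total inversions: 3 + 1 + 1 + 1 + 0 = 6

There are 6 adjacent swaps.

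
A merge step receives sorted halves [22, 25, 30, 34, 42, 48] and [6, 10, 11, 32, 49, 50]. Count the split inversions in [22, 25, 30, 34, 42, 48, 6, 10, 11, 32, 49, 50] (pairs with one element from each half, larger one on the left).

Take each right-half value and tally the left-half values above it:
r = 6: 22, 25, 30, 34, 42, 48 → 6
r = 10: 22, 25, 30, 34, 42, 48 → 6
r = 11: 22, 25, 30, 34, 42, 48 → 6
r = 32: 34, 42, 48 → 3
r = 49: none → 0
r = 50: none → 0
Cross-inversions: 6 + 6 + 6 + 3 + 0 + 0 = 21

21 split inversions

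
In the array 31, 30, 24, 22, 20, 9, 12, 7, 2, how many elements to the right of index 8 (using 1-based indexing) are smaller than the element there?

1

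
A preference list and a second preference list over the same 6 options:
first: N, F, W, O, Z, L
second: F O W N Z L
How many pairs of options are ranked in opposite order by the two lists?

Assign each item its position (1..6) in the first ordering, then rewrite the second ordering as that position sequence:
positions: N→1, F→2, W→3, O→4, Z→5, L→6
second ordering as positions: [2, 4, 3, 1, 5, 6]
Discordant pairs = inversions in this position sequence.
2: 1 → 1
4: 3, 1 → 2
3: 1 → 1
1: 0
5: 0
6: 0
Total: 1 + 2 + 1 + 0 + 0 + 0 = 4

4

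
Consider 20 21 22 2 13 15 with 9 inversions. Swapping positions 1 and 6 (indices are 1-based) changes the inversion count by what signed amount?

-1

Positions 1 and 6 hold 20 and 15; after swapping, the array is [15, 21, 22, 2, 13, 20].
Element-by-element contributions:
15 → 2, 13 → 2
21 → 2, 13, 20 → 3
22 → 2, 13, 20 → 3
2 → none → 0
13 → none → 0
20 → none → 0
Sum: 2 + 3 + 3 + 0 + 0 + 0 = 8
Change: 8 − 9 = -1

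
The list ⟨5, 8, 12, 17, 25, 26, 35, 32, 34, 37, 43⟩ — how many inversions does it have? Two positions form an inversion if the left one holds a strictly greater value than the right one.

2 inversions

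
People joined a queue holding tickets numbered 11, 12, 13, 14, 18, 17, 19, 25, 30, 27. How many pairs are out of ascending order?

2

Element-by-element contributions:
11 → none → 0
12 → none → 0
13 → none → 0
14 → none → 0
18 → 17 → 1
17 → none → 0
19 → none → 0
25 → none → 0
30 → 27 → 1
27 → none → 0
Sum: 0 + 0 + 0 + 0 + 1 + 0 + 0 + 0 + 1 + 0 = 2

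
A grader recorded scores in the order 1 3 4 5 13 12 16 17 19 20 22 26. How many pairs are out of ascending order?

For each element, count later entries that are smaller:
1: 0
3: 0
4: 0
5: 0
13: 1
12: 0
16: 0
17: 0
19: 0
20: 0
22: 0
26: 0
Sum: 0 + 0 + 0 + 0 + 1 + 0 + 0 + 0 + 0 + 0 + 0 + 0 = 1

1 inversion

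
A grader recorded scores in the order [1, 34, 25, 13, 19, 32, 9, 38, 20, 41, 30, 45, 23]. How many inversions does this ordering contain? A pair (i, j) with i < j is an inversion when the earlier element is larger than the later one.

Sweep left to right; for each value list the smaller values that follow it:
1 → none → 0
34 → 25, 13, 19, 32, 9, 20, 30, 23 → 8
25 → 13, 19, 9, 20, 23 → 5
13 → 9 → 1
19 → 9 → 1
32 → 9, 20, 30, 23 → 4
9 → none → 0
38 → 20, 30, 23 → 3
20 → none → 0
41 → 30, 23 → 2
30 → 23 → 1
45 → 23 → 1
23 → none → 0
Sum: 0 + 8 + 5 + 1 + 1 + 4 + 0 + 3 + 0 + 2 + 1 + 1 + 0 = 26

26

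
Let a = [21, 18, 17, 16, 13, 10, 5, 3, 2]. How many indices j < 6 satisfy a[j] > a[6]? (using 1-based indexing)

5 such elements

The element at index 6 is 10.
Elements before it: 21, 18, 17, 16, 13
Those larger than 10: 21, 18, 17, 16, 13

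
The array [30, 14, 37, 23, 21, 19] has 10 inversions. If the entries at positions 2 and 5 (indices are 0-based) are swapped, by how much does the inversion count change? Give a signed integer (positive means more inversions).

Positions 2 and 5 hold 37 and 19; after swapping, the array is [30, 14, 19, 23, 21, 37].
Count, for each position, how many later elements it exceeds:
30 → 14, 19, 23, 21 → 4
14 → none → 0
19 → none → 0
23 → 21 → 1
21 → none → 0
37 → none → 0
Sum: 4 + 0 + 0 + 1 + 0 + 0 = 5
Change: 5 − 10 = -5

-5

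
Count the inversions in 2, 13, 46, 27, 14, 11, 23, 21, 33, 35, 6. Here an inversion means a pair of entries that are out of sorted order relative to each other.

Inversions: 23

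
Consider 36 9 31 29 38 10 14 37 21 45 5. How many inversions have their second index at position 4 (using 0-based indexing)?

0

The element at index 4 is 38.
Elements before it: 36, 9, 31, 29
None of them are larger than 38.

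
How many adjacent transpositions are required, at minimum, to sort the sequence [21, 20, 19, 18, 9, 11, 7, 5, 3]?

35

Minimum adjacent swaps = number of inversions (each swap of adjacent out-of-order elements removes one inversion and no swap can remove more).
Count inversions — for each element, later elements that are smaller:
21: 20, 19, 18, 9, 11, 7, 5, 3 → 8
20: 19, 18, 9, 11, 7, 5, 3 → 7
19: 18, 9, 11, 7, 5, 3 → 6
18: 9, 11, 7, 5, 3 → 5
9: 7, 5, 3 → 3
11: 7, 5, 3 → 3
7: 5, 3 → 2
5: 3 → 1
3: none → 0
Total inversions: 8 + 7 + 6 + 5 + 3 + 3 + 2 + 1 + 0 = 35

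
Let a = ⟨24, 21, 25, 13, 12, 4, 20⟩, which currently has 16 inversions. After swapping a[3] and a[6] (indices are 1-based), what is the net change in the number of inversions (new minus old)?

Positions 3 and 6 hold 25 and 4; after swapping, the array is [24, 21, 4, 13, 12, 25, 20].
For each element, count later entries that are smaller:
24 → 21, 4, 13, 12, 20 → 5
21 → 4, 13, 12, 20 → 4
4 → none → 0
13 → 12 → 1
12 → none → 0
25 → 20 → 1
20 → none → 0
Sum: 5 + 4 + 0 + 1 + 0 + 1 + 0 = 11
Change: 11 − 16 = -5

-5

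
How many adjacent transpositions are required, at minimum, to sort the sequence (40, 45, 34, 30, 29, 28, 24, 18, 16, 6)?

44 adjacent swaps

The minimum number of adjacent swaps to sort an array equals its inversion count, since every such swap removes exactly one inversion.
Count inversions — for each element, later elements that are smaller:
40: 34, 30, 29, 28, 24, 18, 16, 6 → 8
45: 34, 30, 29, 28, 24, 18, 16, 6 → 8
34: 30, 29, 28, 24, 18, 16, 6 → 7
30: 29, 28, 24, 18, 16, 6 → 6
29: 28, 24, 18, 16, 6 → 5
28: 24, 18, 16, 6 → 4
24: 18, 16, 6 → 3
18: 16, 6 → 2
16: 6 → 1
6: none → 0
Total inversions: 8 + 8 + 7 + 6 + 5 + 4 + 3 + 2 + 1 + 0 = 44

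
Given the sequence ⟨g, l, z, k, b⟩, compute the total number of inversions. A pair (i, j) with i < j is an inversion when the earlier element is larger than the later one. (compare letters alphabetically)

There are 6 out-of-order pairs.

Inversion pairs (indices are 0-based):
(0,4): g > b
(1,3): l > k
(1,4): l > b
(2,3): z > k
(2,4): z > b
(3,4): k > b
That's 6 pairs.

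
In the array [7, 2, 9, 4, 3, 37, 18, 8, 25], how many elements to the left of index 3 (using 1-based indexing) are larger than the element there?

0 such elements

The element at index 3 is 9.
Elements before it: 7, 2
None of them are larger than 9.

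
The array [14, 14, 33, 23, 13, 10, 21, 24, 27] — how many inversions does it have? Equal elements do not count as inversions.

Count, for each position, how many later elements it exceeds:
14 → 13, 10 → 2
14 → 13, 10 → 2
33 → 23, 13, 10, 21, 24, 27 → 6
23 → 13, 10, 21 → 3
13 → 10 → 1
10 → none → 0
21 → none → 0
24 → none → 0
27 → none → 0
Sum: 2 + 2 + 6 + 3 + 1 + 0 + 0 + 0 + 0 = 14

14 inversions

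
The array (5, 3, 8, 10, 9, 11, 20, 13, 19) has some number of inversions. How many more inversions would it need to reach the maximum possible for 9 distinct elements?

32 inversions short

Maximum inversions for 9 distinct elements is C(9, 2) = 9·8/2 = 36.
Current inversions — for each element, count later smaller elements:
5: 1
3: 0
8: 0
10: 1
9: 0
11: 0
20: 2
13: 0
19: 0
Current total: 1 + 0 + 0 + 1 + 0 + 0 + 2 + 0 + 0 = 4
Shortfall: 36 − 4 = 32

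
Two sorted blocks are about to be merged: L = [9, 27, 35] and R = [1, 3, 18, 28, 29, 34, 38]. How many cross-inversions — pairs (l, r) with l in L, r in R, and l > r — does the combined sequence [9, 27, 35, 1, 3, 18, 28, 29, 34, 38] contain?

11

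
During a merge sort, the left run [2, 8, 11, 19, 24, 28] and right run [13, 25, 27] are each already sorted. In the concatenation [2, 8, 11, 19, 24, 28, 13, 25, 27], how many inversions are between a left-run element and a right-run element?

Take each right-half value and tally the left-half values above it:
r = 13: 19, 24, 28 → 3
r = 25: 28 → 1
r = 27: 28 → 1
Cross-inversions: 3 + 1 + 1 = 5

5 cross-inversions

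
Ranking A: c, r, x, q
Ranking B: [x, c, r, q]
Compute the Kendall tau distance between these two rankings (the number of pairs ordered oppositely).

Assign each item its position (1..4) in the first ordering, then rewrite the second ordering as that position sequence:
positions: c→1, r→2, x→3, q→4
second ordering as positions: [3, 1, 2, 4]
Discordant pairs = inversions in this position sequence.
3: 1, 2 → 2
1: 0
2: 0
4: 0
Total: 2 + 0 + 0 + 0 = 2

There are 2 discordant pairs.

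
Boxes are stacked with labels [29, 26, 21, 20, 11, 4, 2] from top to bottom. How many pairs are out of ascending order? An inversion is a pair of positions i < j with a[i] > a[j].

21 inversions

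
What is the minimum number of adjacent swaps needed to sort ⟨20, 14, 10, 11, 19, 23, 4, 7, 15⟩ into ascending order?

Each adjacent swap fixes exactly one inversion, so the minimum swap count equals the number of inversions.
Count inversions — for each element, later elements that are smaller:
20: 14, 10, 11, 19, 4, 7, 15 → 7
14: 10, 11, 4, 7 → 4
10: 4, 7 → 2
11: 4, 7 → 2
19: 4, 7, 15 → 3
23: 4, 7, 15 → 3
4: none → 0
7: none → 0
15: none → 0
Total inversions: 7 + 4 + 2 + 2 + 3 + 3 + 0 + 0 + 0 = 21

21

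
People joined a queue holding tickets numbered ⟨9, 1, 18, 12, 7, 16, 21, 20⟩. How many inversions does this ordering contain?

For each element, count later entries that are smaller:
9 → 1, 7 → 2
1 → none → 0
18 → 12, 7, 16 → 3
12 → 7 → 1
7 → none → 0
16 → none → 0
21 → 20 → 1
20 → none → 0
Sum: 2 + 0 + 3 + 1 + 0 + 0 + 1 + 0 = 7

Inversions: 7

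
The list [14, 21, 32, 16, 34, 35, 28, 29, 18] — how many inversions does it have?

14

Element-by-element contributions:
14: 0
21: 2
32: 4
16: 0
34: 3
35: 3
28: 1
29: 1
18: 0
Sum: 0 + 2 + 4 + 0 + 3 + 3 + 1 + 1 + 0 = 14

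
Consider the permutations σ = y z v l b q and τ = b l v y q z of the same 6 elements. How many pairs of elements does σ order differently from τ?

10 discordant pairs

Assign each item its position (1..6) in the first ordering, then rewrite the second ordering as that position sequence:
positions: y→1, z→2, v→3, l→4, b→5, q→6
second ordering as positions: [5, 4, 3, 1, 6, 2]
Discordant pairs = inversions in this position sequence.
5: 4, 3, 1, 2 → 4
4: 3, 1, 2 → 3
3: 1, 2 → 2
1: 0
6: 2 → 1
2: 0
Total: 4 + 3 + 2 + 0 + 1 + 0 = 10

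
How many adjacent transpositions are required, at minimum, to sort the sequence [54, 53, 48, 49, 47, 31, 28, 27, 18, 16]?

44 swaps

The minimum number of adjacent swaps to sort an array equals its inversion count, since every such swap removes exactly one inversion.
Count inversions — for each element, later elements that are smaller:
54: 53, 48, 49, 47, 31, 28, 27, 18, 16 → 9
53: 48, 49, 47, 31, 28, 27, 18, 16 → 8
48: 47, 31, 28, 27, 18, 16 → 6
49: 47, 31, 28, 27, 18, 16 → 6
47: 31, 28, 27, 18, 16 → 5
31: 28, 27, 18, 16 → 4
28: 27, 18, 16 → 3
27: 18, 16 → 2
18: 16 → 1
16: none → 0
Total inversions: 9 + 8 + 6 + 6 + 5 + 4 + 3 + 2 + 1 + 0 = 44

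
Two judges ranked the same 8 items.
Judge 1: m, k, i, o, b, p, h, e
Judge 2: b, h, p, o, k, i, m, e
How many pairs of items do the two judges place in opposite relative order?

Assign each item its position (1..8) in the first ordering, then rewrite the second ordering as that position sequence:
positions: m→1, k→2, i→3, o→4, b→5, p→6, h→7, e→8
second ordering as positions: [5, 7, 6, 4, 2, 3, 1, 8]
Discordant pairs = inversions in this position sequence.
5: 4, 2, 3, 1 → 4
7: 6, 4, 2, 3, 1 → 5
6: 4, 2, 3, 1 → 4
4: 2, 3, 1 → 3
2: 1 → 1
3: 1 → 1
1: 0
8: 0
Total: 4 + 5 + 4 + 3 + 1 + 1 + 0 + 0 = 18

18 discordant pairs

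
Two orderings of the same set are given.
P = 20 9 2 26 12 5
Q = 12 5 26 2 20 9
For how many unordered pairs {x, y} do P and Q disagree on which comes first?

Assign each item its position (1..6) in the first ordering, then rewrite the second ordering as that position sequence:
positions: 20→1, 9→2, 2→3, 26→4, 12→5, 5→6
second ordering as positions: [5, 6, 4, 3, 1, 2]
Discordant pairs = inversions in this position sequence.
5: 4, 3, 1, 2 → 4
6: 4, 3, 1, 2 → 4
4: 3, 1, 2 → 3
3: 1, 2 → 2
1: 0
2: 0
Total: 4 + 4 + 3 + 2 + 0 + 0 = 13

Disagreeing pairs: 13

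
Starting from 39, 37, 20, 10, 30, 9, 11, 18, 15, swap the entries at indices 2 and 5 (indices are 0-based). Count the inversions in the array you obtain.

Positions 2 and 5 hold 20 and 9; after swapping, the array is [39, 37, 9, 10, 30, 20, 11, 18, 15].
For each element, count later entries that are smaller:
39 → 37, 9, 10, 30, 20, 11, 18, 15 → 8
37 → 9, 10, 30, 20, 11, 18, 15 → 7
9 → none → 0
10 → none → 0
30 → 20, 11, 18, 15 → 4
20 → 11, 18, 15 → 3
11 → none → 0
18 → 15 → 1
15 → none → 0
Sum: 8 + 7 + 0 + 0 + 4 + 3 + 0 + 1 + 0 = 23

There are 23 inversions.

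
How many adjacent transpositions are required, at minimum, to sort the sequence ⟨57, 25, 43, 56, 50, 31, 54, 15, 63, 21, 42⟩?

32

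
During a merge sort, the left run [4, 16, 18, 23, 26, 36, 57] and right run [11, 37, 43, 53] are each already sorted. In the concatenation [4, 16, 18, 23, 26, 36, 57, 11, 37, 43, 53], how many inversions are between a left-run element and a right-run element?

9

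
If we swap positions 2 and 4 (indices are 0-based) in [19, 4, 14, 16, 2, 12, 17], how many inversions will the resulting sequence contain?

Positions 2 and 4 hold 14 and 2; after swapping, the array is [19, 4, 2, 16, 14, 12, 17].
Count, for each position, how many later elements it exceeds:
19: 6
4: 1
2: 0
16: 2
14: 1
12: 0
17: 0
Sum: 6 + 1 + 0 + 2 + 1 + 0 + 0 = 10

There are 10 inversions.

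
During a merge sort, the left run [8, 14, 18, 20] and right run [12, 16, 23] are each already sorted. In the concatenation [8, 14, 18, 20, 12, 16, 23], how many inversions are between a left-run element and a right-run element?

5

For each element r of the right run, count left-run elements greater than r:
r = 12: 14, 18, 20 → 3
r = 16: 18, 20 → 2
r = 23: none → 0
Cross-inversions: 3 + 2 + 0 = 5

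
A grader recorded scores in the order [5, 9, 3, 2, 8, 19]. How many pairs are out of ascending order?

Out-of-order index pairs (1-indexed):
(1,3): 5 > 3
(1,4): 5 > 2
(2,3): 9 > 3
(2,4): 9 > 2
(2,5): 9 > 8
(3,4): 3 > 2
That's 6 pairs.

Inversions: 6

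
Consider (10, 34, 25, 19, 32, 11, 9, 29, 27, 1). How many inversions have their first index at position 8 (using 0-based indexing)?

The element at index 8 is 27.
Elements after it: 1
Those smaller than 27: 1

1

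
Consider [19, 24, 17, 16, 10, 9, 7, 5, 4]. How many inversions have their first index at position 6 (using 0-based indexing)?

2 such elements

The element at index 6 is 7.
Elements after it: 5, 4
Those smaller than 7: 5, 4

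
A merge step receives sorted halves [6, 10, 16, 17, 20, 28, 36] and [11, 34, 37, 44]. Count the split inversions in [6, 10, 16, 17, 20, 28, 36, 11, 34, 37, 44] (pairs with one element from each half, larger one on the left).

6 split inversions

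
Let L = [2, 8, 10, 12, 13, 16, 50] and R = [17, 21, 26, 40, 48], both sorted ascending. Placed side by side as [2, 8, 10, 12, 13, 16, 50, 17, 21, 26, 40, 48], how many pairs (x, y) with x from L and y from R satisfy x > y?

For each element r of the right run, count left-run elements greater than r:
r = 17: 50 → 1
r = 21: 50 → 1
r = 26: 50 → 1
r = 40: 50 → 1
r = 48: 50 → 1
Cross-inversions: 1 + 1 + 1 + 1 + 1 = 5

5 split inversions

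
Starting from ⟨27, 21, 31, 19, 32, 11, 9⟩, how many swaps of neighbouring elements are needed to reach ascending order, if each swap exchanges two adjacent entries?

Adjacent swaps: 15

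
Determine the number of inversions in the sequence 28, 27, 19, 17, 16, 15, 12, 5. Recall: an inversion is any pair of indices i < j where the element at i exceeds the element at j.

Sweep left to right; for each value list the smaller values that follow it:
28 → 27, 19, 17, 16, 15, 12, 5 → 7
27 → 19, 17, 16, 15, 12, 5 → 6
19 → 17, 16, 15, 12, 5 → 5
17 → 16, 15, 12, 5 → 4
16 → 15, 12, 5 → 3
15 → 12, 5 → 2
12 → 5 → 1
5 → none → 0
Sum: 7 + 6 + 5 + 4 + 3 + 2 + 1 + 0 = 28

28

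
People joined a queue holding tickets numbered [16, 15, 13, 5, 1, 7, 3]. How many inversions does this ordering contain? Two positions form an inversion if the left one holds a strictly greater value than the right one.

18

Element-by-element contributions:
16 → 15, 13, 5, 1, 7, 3 → 6
15 → 13, 5, 1, 7, 3 → 5
13 → 5, 1, 7, 3 → 4
5 → 1, 3 → 2
1 → none → 0
7 → 3 → 1
3 → none → 0
Sum: 6 + 5 + 4 + 2 + 0 + 1 + 0 = 18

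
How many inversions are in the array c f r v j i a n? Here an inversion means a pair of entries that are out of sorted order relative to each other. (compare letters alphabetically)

13

Sweep left to right; for each value list the smaller values that follow it:
c → a → 1
f → a → 1
r → j, i, a, n → 4
v → j, i, a, n → 4
j → i, a → 2
i → a → 1
a → none → 0
n → none → 0
Sum: 1 + 1 + 4 + 4 + 2 + 1 + 0 + 0 = 13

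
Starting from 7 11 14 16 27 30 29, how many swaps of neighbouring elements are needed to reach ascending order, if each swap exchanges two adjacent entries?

1 adjacent swap

Minimum adjacent swaps = number of inversions (each swap of adjacent out-of-order elements removes one inversion and no swap can remove more).
Count inversions — for each element, later elements that are smaller:
7: none → 0
11: none → 0
14: none → 0
16: none → 0
27: none → 0
30: 29 → 1
29: none → 0
Total inversions: 0 + 0 + 0 + 0 + 0 + 1 + 0 = 1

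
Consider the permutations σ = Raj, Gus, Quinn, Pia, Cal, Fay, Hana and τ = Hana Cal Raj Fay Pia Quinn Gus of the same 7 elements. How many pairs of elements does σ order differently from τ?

Assign each item its position (1..7) in the first ordering, then rewrite the second ordering as that position sequence:
positions: Raj→1, Gus→2, Quinn→3, Pia→4, Cal→5, Fay→6, Hana→7
second ordering as positions: [7, 5, 1, 6, 4, 3, 2]
Discordant pairs = inversions in this position sequence.
7: 5, 1, 6, 4, 3, 2 → 6
5: 1, 4, 3, 2 → 4
1: 0
6: 4, 3, 2 → 3
4: 3, 2 → 2
3: 2 → 1
2: 0
Total: 6 + 4 + 0 + 3 + 2 + 1 + 0 = 16

16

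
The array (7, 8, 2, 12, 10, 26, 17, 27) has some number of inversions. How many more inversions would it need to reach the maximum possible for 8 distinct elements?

24

Maximum inversions for 8 distinct elements is C(8, 2) = 8·7/2 = 28.
Current inversions — for each element, count later smaller elements:
7: 1
8: 1
2: 0
12: 1
10: 0
26: 1
17: 0
27: 0
Current total: 1 + 1 + 0 + 1 + 0 + 1 + 0 + 0 = 4
Shortfall: 28 − 4 = 24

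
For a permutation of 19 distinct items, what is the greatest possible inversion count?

171 inversions

A reversed (strictly descending) arrangement makes every pair an inversion, giving C(19, 2) inversions.
C(19, 2) = 19·18/2 = 171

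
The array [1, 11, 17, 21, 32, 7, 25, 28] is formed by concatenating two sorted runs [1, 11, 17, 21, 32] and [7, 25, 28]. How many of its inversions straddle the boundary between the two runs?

For each element r of the right run, count left-run elements greater than r:
r = 7: 11, 17, 21, 32 → 4
r = 25: 32 → 1
r = 28: 32 → 1
Cross-inversions: 4 + 1 + 1 = 6

6 cross-inversions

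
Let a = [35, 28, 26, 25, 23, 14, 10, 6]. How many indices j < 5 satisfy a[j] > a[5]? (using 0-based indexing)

The element at index 5 is 14.
Elements before it: 35, 28, 26, 25, 23
Those larger than 14: 35, 28, 26, 25, 23

5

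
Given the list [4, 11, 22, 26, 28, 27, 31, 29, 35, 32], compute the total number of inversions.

3 out-of-order pairs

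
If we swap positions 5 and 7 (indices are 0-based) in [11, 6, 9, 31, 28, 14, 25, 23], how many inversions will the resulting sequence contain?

Positions 5 and 7 hold 14 and 23; after swapping, the array is [11, 6, 9, 31, 28, 23, 25, 14].
Count, for each position, how many later elements it exceeds:
11: 2
6: 0
9: 0
31: 4
28: 3
23: 1
25: 1
14: 0
Sum: 2 + 0 + 0 + 4 + 3 + 1 + 1 + 0 = 11

Inversions: 11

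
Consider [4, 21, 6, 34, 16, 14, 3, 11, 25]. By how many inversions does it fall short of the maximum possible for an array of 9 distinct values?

Maximum inversions for 9 distinct elements is C(9, 2) = 9·8/2 = 36.
Current inversions — for each element, count later smaller elements:
4: 1
21: 5
6: 1
34: 5
16: 3
14: 2
3: 0
11: 0
25: 0
Current total: 1 + 5 + 1 + 5 + 3 + 2 + 0 + 0 + 0 = 17
Shortfall: 36 − 17 = 19

19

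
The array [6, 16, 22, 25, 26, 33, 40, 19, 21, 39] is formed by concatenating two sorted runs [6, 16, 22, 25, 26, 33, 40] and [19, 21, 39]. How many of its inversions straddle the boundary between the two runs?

Count, for every r in R, how many entries of L exceed r:
r = 19: 22, 25, 26, 33, 40 → 5
r = 21: 22, 25, 26, 33, 40 → 5
r = 39: 40 → 1
Cross-inversions: 5 + 5 + 1 = 11

There are 11 split inversions.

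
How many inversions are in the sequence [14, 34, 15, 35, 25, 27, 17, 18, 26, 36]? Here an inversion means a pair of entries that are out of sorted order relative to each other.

Sweep left to right; for each value list the smaller values that follow it:
14 → none → 0
34 → 15, 25, 27, 17, 18, 26 → 6
15 → none → 0
35 → 25, 27, 17, 18, 26 → 5
25 → 17, 18 → 2
27 → 17, 18, 26 → 3
17 → none → 0
18 → none → 0
26 → none → 0
36 → none → 0
Sum: 0 + 6 + 0 + 5 + 2 + 3 + 0 + 0 + 0 + 0 = 16

16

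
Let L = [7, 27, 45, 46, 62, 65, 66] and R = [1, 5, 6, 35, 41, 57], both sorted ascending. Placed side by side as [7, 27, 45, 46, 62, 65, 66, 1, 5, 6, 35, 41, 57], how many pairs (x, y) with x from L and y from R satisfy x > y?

34

Count, for every r in R, how many entries of L exceed r:
r = 1: 7, 27, 45, 46, 62, 65, 66 → 7
r = 5: 7, 27, 45, 46, 62, 65, 66 → 7
r = 6: 7, 27, 45, 46, 62, 65, 66 → 7
r = 35: 45, 46, 62, 65, 66 → 5
r = 41: 45, 46, 62, 65, 66 → 5
r = 57: 62, 65, 66 → 3
Cross-inversions: 7 + 7 + 7 + 5 + 5 + 3 = 34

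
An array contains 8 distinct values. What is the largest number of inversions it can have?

28 inversions

The maximum occurs when the array is in strictly decreasing order: every one of the C(8, 2) pairs is inverted.
C(8, 2) = 8·7/2 = 28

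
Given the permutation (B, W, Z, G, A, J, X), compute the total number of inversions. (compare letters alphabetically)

9 out-of-order pairs

For each element, count later entries that are smaller:
B → A → 1
W → G, A, J → 3
Z → G, A, J, X → 4
G → A → 1
A → none → 0
J → none → 0
X → none → 0
Sum: 1 + 3 + 4 + 1 + 0 + 0 + 0 = 9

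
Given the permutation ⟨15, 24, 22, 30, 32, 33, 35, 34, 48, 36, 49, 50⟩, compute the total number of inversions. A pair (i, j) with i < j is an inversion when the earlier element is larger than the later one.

There are 3 inversions.

For each element, count later entries that are smaller:
15 → none → 0
24 → 22 → 1
22 → none → 0
30 → none → 0
32 → none → 0
33 → none → 0
35 → 34 → 1
34 → none → 0
48 → 36 → 1
36 → none → 0
49 → none → 0
50 → none → 0
Sum: 0 + 1 + 0 + 0 + 0 + 0 + 1 + 0 + 1 + 0 + 0 + 0 = 3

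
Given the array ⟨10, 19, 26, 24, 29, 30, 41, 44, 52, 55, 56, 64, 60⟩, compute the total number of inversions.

For each element, count later entries that are smaller:
10 → none → 0
19 → none → 0
26 → 24 → 1
24 → none → 0
29 → none → 0
30 → none → 0
41 → none → 0
44 → none → 0
52 → none → 0
55 → none → 0
56 → none → 0
64 → 60 → 1
60 → none → 0
Sum: 0 + 0 + 1 + 0 + 0 + 0 + 0 + 0 + 0 + 0 + 0 + 1 + 0 = 2

2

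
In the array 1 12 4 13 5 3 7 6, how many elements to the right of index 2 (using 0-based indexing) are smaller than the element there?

The element at index 2 is 4.
Elements after it: 13, 5, 3, 7, 6
Those smaller than 4: 3

1 such element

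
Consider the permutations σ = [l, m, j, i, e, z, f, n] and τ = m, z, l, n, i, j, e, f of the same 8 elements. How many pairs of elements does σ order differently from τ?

10 discordant pairs

Assign each item its position (1..8) in the first ordering, then rewrite the second ordering as that position sequence:
positions: l→1, m→2, j→3, i→4, e→5, z→6, f→7, n→8
second ordering as positions: [2, 6, 1, 8, 4, 3, 5, 7]
Discordant pairs = inversions in this position sequence.
2: 1 → 1
6: 1, 4, 3, 5 → 4
1: 0
8: 4, 3, 5, 7 → 4
4: 3 → 1
3: 0
5: 0
7: 0
Total: 1 + 4 + 0 + 4 + 1 + 0 + 0 + 0 = 10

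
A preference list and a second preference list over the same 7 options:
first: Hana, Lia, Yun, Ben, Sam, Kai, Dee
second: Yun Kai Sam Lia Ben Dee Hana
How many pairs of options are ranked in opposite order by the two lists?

12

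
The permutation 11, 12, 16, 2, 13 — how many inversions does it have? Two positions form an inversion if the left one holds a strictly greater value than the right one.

4

Out-of-order index pairs (0-indexed):
(0,3): 11 > 2
(1,3): 12 > 2
(2,3): 16 > 2
(2,4): 16 > 13
That's 4 pairs.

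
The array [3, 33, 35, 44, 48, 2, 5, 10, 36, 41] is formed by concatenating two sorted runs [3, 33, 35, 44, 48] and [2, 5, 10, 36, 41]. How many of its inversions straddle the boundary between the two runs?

For each element r of the right run, count left-run elements greater than r:
r = 2: 3, 33, 35, 44, 48 → 5
r = 5: 33, 35, 44, 48 → 4
r = 10: 33, 35, 44, 48 → 4
r = 36: 44, 48 → 2
r = 41: 44, 48 → 2
Cross-inversions: 5 + 4 + 4 + 2 + 2 = 17

17 split inversions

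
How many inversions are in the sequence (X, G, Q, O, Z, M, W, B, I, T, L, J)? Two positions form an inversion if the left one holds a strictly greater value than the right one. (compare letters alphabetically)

41 inversions

Count, for each position, how many later elements it exceeds:
X → G, Q, O, M, W, B, I, T, L, J → 10
G → B → 1
Q → O, M, B, I, L, J → 6
O → M, B, I, L, J → 5
Z → M, W, B, I, T, L, J → 7
M → B, I, L, J → 4
W → B, I, T, L, J → 5
B → none → 0
I → none → 0
T → L, J → 2
L → J → 1
J → none → 0
Sum: 10 + 1 + 6 + 5 + 7 + 4 + 5 + 0 + 0 + 2 + 1 + 0 = 41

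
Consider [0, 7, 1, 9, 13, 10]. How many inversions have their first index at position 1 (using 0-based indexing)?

1

The element at index 1 is 7.
Elements after it: 1, 9, 13, 10
Those smaller than 7: 1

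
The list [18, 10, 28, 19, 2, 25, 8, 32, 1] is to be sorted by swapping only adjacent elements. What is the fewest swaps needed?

Adjacent swaps: 20

Each adjacent swap fixes exactly one inversion, so the minimum swap count equals the number of inversions.
Count inversions — for each element, later elements that are smaller:
18: 10, 2, 8, 1 → 4
10: 2, 8, 1 → 3
28: 19, 2, 25, 8, 1 → 5
19: 2, 8, 1 → 3
2: 1 → 1
25: 8, 1 → 2
8: 1 → 1
32: 1 → 1
1: none → 0
Total inversions: 4 + 3 + 5 + 3 + 1 + 2 + 1 + 1 + 0 = 20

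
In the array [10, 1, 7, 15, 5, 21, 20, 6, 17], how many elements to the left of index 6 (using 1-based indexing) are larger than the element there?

0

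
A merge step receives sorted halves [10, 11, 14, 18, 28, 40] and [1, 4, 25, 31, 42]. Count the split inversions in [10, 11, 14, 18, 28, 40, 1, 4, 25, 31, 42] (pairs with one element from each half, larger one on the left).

15

Take each right-half value and tally the left-half values above it:
r = 1: 10, 11, 14, 18, 28, 40 → 6
r = 4: 10, 11, 14, 18, 28, 40 → 6
r = 25: 28, 40 → 2
r = 31: 40 → 1
r = 42: none → 0
Cross-inversions: 6 + 6 + 2 + 1 + 0 = 15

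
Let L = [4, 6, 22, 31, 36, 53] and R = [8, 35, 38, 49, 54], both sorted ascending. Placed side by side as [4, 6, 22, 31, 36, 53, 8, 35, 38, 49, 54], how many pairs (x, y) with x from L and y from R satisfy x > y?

For each element r of the right run, count left-run elements greater than r:
r = 8: 22, 31, 36, 53 → 4
r = 35: 36, 53 → 2
r = 38: 53 → 1
r = 49: 53 → 1
r = 54: none → 0
Cross-inversions: 4 + 2 + 1 + 1 + 0 = 8

There are 8 split inversions.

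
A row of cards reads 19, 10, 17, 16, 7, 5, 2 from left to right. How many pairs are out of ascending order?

19

For each element, count later entries that are smaller:
19 → 10, 17, 16, 7, 5, 2 → 6
10 → 7, 5, 2 → 3
17 → 16, 7, 5, 2 → 4
16 → 7, 5, 2 → 3
7 → 5, 2 → 2
5 → 2 → 1
2 → none → 0
Sum: 6 + 3 + 4 + 3 + 2 + 1 + 0 = 19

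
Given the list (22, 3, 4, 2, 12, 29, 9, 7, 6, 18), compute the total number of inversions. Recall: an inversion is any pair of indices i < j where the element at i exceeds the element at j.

Sweep left to right; for each value list the smaller values that follow it:
22: 8
3: 1
4: 1
2: 0
12: 3
29: 4
9: 2
7: 1
6: 0
18: 0
Sum: 8 + 1 + 1 + 0 + 3 + 4 + 2 + 1 + 0 + 0 = 20

20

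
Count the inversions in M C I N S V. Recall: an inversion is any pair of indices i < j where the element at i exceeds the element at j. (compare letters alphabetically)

2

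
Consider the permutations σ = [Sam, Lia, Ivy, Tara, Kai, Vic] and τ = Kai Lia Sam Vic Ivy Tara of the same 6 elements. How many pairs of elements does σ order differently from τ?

Assign each item its position (1..6) in the first ordering, then rewrite the second ordering as that position sequence:
positions: Sam→1, Lia→2, Ivy→3, Tara→4, Kai→5, Vic→6
second ordering as positions: [5, 2, 1, 6, 3, 4]
Discordant pairs = inversions in this position sequence.
5: 2, 1, 3, 4 → 4
2: 1 → 1
1: 0
6: 3, 4 → 2
3: 0
4: 0
Total: 4 + 1 + 0 + 2 + 0 + 0 = 7

7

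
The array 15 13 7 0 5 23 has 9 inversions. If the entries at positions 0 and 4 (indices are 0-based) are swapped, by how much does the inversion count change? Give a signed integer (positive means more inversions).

-5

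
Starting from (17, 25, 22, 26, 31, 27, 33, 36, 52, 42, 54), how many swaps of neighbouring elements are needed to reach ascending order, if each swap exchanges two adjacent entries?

Minimum adjacent swaps = number of inversions (each swap of adjacent out-of-order elements removes one inversion and no swap can remove more).
Count inversions — for each element, later elements that are smaller:
17: none → 0
25: 22 → 1
22: none → 0
26: none → 0
31: 27 → 1
27: none → 0
33: none → 0
36: none → 0
52: 42 → 1
42: none → 0
54: none → 0
Total inversions: 0 + 1 + 0 + 0 + 1 + 0 + 0 + 0 + 1 + 0 + 0 = 3

3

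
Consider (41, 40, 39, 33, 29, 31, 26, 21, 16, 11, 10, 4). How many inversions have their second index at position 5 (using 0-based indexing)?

The element at index 5 is 31.
Elements before it: 41, 40, 39, 33, 29
Those larger than 31: 41, 40, 39, 33

4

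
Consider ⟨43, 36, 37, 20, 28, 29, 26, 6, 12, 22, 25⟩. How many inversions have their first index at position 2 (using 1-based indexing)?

8

The element at index 2 is 36.
Elements after it: 37, 20, 28, 29, 26, 6, 12, 22, 25
Those smaller than 36: 20, 28, 29, 26, 6, 12, 22, 25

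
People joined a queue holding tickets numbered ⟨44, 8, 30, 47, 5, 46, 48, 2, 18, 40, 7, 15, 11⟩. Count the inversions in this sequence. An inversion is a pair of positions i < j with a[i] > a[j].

There are 46 inversions.

Count, for each position, how many later elements it exceeds:
44: 9
8: 3
30: 6
47: 8
5: 1
46: 6
48: 6
2: 0
18: 3
40: 3
7: 0
15: 1
11: 0
Sum: 9 + 3 + 6 + 8 + 1 + 6 + 6 + 0 + 3 + 3 + 0 + 1 + 0 = 46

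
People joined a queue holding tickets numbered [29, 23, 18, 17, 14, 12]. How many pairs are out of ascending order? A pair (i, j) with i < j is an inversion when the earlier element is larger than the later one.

15 out-of-order pairs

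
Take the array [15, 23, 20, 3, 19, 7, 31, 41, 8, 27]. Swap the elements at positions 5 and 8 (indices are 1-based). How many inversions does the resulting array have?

Positions 5 and 8 hold 19 and 41; after swapping, the array is [15, 23, 20, 3, 41, 7, 31, 19, 8, 27].
Element-by-element contributions:
15: 3
23: 5
20: 4
3: 0
41: 5
7: 0
31: 3
19: 1
8: 0
27: 0
Sum: 3 + 5 + 4 + 0 + 5 + 0 + 3 + 1 + 0 + 0 = 21

21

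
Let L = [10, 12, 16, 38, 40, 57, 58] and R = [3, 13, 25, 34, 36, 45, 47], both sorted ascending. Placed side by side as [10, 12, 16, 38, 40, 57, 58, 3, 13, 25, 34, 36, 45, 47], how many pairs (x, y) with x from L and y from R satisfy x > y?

For each element r of the right run, count left-run elements greater than r:
r = 3: 10, 12, 16, 38, 40, 57, 58 → 7
r = 13: 16, 38, 40, 57, 58 → 5
r = 25: 38, 40, 57, 58 → 4
r = 34: 38, 40, 57, 58 → 4
r = 36: 38, 40, 57, 58 → 4
r = 45: 57, 58 → 2
r = 47: 57, 58 → 2
Cross-inversions: 7 + 5 + 4 + 4 + 4 + 2 + 2 = 28

28 split inversions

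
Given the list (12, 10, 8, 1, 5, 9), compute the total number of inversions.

11

Sweep left to right; for each value list the smaller values that follow it:
12: 5
10: 4
8: 2
1: 0
5: 0
9: 0
Sum: 5 + 4 + 2 + 0 + 0 + 0 = 11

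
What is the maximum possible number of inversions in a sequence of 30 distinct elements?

The maximum occurs when the array is in strictly decreasing order: every one of the C(30, 2) pairs is inverted.
C(30, 2) = 30·29/2 = 435

435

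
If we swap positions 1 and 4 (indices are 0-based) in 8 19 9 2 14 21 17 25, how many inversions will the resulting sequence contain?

Inversions: 6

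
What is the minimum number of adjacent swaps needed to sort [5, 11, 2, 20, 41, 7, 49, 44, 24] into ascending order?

Swaps: 9

The minimum number of adjacent swaps to sort an array equals its inversion count, since every such swap removes exactly one inversion.
Count inversions — for each element, later elements that are smaller:
5: 2 → 1
11: 2, 7 → 2
2: none → 0
20: 7 → 1
41: 7, 24 → 2
7: none → 0
49: 44, 24 → 2
44: 24 → 1
24: none → 0
Total inversions: 1 + 2 + 0 + 1 + 2 + 0 + 2 + 1 + 0 = 9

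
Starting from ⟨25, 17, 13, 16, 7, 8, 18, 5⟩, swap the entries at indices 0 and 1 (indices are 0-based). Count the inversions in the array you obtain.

Inversions: 20

Positions 0 and 1 hold 25 and 17; after swapping, the array is [17, 25, 13, 16, 7, 8, 18, 5].
For each element, count later entries that are smaller:
17: 5
25: 6
13: 3
16: 3
7: 1
8: 1
18: 1
5: 0
Sum: 5 + 6 + 3 + 3 + 1 + 1 + 1 + 0 = 20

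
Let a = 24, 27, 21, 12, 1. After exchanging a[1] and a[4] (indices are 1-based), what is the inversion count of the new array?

6 inversions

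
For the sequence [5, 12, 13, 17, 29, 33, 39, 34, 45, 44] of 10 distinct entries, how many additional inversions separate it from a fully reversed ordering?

Maximum inversions for 10 distinct elements is C(10, 2) = 10·9/2 = 45.
Current inversions — for each element, count later smaller elements:
5: 0
12: 0
13: 0
17: 0
29: 0
33: 0
39: 1
34: 0
45: 1
44: 0
Current total: 0 + 0 + 0 + 0 + 0 + 0 + 1 + 0 + 1 + 0 = 2
Shortfall: 45 − 2 = 43

43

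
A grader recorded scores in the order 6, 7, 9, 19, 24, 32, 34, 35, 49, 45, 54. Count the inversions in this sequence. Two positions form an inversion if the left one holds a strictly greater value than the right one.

There is 1 inversion.

Sweep left to right; for each value list the smaller values that follow it:
6 → none → 0
7 → none → 0
9 → none → 0
19 → none → 0
24 → none → 0
32 → none → 0
34 → none → 0
35 → none → 0
49 → 45 → 1
45 → none → 0
54 → none → 0
Sum: 0 + 0 + 0 + 0 + 0 + 0 + 0 + 0 + 1 + 0 + 0 = 1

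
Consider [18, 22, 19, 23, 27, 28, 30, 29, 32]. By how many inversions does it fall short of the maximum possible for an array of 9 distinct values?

34

Maximum inversions for 9 distinct elements is C(9, 2) = 9·8/2 = 36.
Current inversions — for each element, count later smaller elements:
18: 0
22: 1
19: 0
23: 0
27: 0
28: 0
30: 1
29: 0
32: 0
Current total: 0 + 1 + 0 + 0 + 0 + 0 + 1 + 0 + 0 = 2
Shortfall: 36 − 2 = 34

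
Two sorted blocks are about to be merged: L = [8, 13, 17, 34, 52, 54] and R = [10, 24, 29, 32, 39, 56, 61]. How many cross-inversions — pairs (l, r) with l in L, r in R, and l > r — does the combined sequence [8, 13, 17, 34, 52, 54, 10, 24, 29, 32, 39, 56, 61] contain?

Take each right-half value and tally the left-half values above it:
r = 10: 13, 17, 34, 52, 54 → 5
r = 24: 34, 52, 54 → 3
r = 29: 34, 52, 54 → 3
r = 32: 34, 52, 54 → 3
r = 39: 52, 54 → 2
r = 56: none → 0
r = 61: none → 0
Cross-inversions: 5 + 3 + 3 + 3 + 2 + 0 + 0 = 16

16 cross-inversions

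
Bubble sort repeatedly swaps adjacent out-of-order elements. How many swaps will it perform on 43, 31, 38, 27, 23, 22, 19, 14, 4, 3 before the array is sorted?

Minimum adjacent swaps = number of inversions (each swap of adjacent out-of-order elements removes one inversion and no swap can remove more).
Count inversions — for each element, later elements that are smaller:
43: 31, 38, 27, 23, 22, 19, 14, 4, 3 → 9
31: 27, 23, 22, 19, 14, 4, 3 → 7
38: 27, 23, 22, 19, 14, 4, 3 → 7
27: 23, 22, 19, 14, 4, 3 → 6
23: 22, 19, 14, 4, 3 → 5
22: 19, 14, 4, 3 → 4
19: 14, 4, 3 → 3
14: 4, 3 → 2
4: 3 → 1
3: none → 0
Total inversions: 9 + 7 + 7 + 6 + 5 + 4 + 3 + 2 + 1 + 0 = 44

44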